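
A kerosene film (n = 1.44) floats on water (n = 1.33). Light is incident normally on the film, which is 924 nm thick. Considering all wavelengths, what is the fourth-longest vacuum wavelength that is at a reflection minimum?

Top surface (1.0 → 1.44): reflection off a higher-index medium gives a half-wave phase shift.
Ray reflecting at the bottom interface goes from n = 1.44 toward n = 1.33: no phase shift.
Net: one phase inversion between the two reflected rays.
So the condition for destructive reflection is 2 n t = m λ.
λ = 2 n t / m. The fourth-longest wavelength is m = 4: λ = 2 × 1.44 × 924 / 4.00 = 665 nm.

665 nm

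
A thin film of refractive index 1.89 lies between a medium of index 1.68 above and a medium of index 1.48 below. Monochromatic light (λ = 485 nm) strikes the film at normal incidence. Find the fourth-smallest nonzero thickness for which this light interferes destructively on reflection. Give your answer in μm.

0.513 μm

Top surface (1.68 → 1.89): reflection off a higher-index medium gives a half-wave phase shift.
Ray reflecting at the bottom interface goes from n = 1.89 toward n = 1.48: no phase shift.
The two reflections differ by half a wavelength.
So the condition for destructive reflection is 2 n t = m λ.
The fourth-smallest nonzero thickness corresponds to m = 4: t = m λ / (2 n) = 4.00 × 485 / (2 × 1.89) = 513 nm.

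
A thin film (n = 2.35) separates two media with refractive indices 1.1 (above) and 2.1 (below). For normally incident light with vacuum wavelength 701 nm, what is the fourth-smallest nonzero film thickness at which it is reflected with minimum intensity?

597 nm

At the upper boundary (n = 1.1 to n = 2.35) the reflected ray undergoes a half-wave phase shift.
At the lower boundary (n = 2.35 to n = 2.1) the reflected ray undergoes no phase shift.
Exactly one π shift → a net half-wave offset.
For dark reflection here: 2 n t = m λ.
The fourth-smallest nonzero thickness corresponds to m = 4: t = m λ / (2 n) = 4.00 × 701 / (2 × 2.35) = 597 nm.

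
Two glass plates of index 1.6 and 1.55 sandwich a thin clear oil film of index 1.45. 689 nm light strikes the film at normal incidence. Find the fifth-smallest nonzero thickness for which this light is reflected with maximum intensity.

Top surface (1.6 → 1.45): reflection off a lower-index medium gives no phase shift.
At the lower boundary (n = 1.45 to n = 1.55) the reflected ray undergoes a half-wave phase shift.
Exactly one π shift → a net half-wave offset.
For maximum reflection here: 2 n t = (m + ½) λ.
The fifth-smallest nonzero thickness corresponds to m = 4: t = (m + ½) λ / (2 n) = 4.50 × 689 / (2 × 1.45) = 1069 nm.

1069 nm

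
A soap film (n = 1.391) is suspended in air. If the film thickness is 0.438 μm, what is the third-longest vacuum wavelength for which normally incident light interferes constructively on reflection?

487 nm

Top surface (1.0 → 1.391): reflection off a higher-index medium gives a half-wave phase shift.
Bottom surface (1.391 → 1.0): reflection off a lower-index medium gives no phase shift.
Net: one phase inversion between the two reflected rays.
So the condition for constructive reflection is 2 n t = (m + ½) λ.
λ = 2 n t / (m + ½). The third-longest wavelength is m = 2: λ = 2 × 1.391 × 438 / 2.50 = 487 nm.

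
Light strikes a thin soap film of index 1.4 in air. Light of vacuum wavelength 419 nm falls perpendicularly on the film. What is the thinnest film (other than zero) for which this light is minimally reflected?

150 nm

Ray reflecting at the top interface goes from n = 1.0 toward n = 1.4: a half-wave phase shift.
Ray reflecting at the bottom interface goes from n = 1.4 toward n = 1.0: no phase shift.
The two reflections differ by half a wavelength.
For minimum reflection here: 2 n t = m λ.
Minimum nonzero at m = 1: t = λ / (2 n) = 419 / (2 × 1.4) = 150 nm.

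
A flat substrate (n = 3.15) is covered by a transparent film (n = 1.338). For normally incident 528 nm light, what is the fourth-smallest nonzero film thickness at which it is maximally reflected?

789 nm

Top surface (1.0 → 1.338): reflection off a higher-index medium gives a half-wave phase shift.
Ray reflecting at the bottom interface goes from n = 1.338 toward n = 3.15: a half-wave phase shift.
Net: no relative phase inversion (both shifts match).
So the condition for constructive reflection is 2 n t = m λ.
The fourth-smallest nonzero thickness corresponds to m = 4: t = m λ / (2 n) = 4.00 × 528 / (2 × 1.338) = 789 nm.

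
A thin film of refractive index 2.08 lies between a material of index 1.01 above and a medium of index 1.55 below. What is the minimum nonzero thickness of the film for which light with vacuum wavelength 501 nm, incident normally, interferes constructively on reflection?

60.2 nm

Ray reflecting at the top interface goes from n = 1.01 toward n = 2.08: a half-wave phase shift.
At the lower boundary (n = 2.08 to n = 1.55) the reflected ray undergoes no phase shift.
The two reflections differ by half a wavelength.
For strong reflection here: 2 n t = (m + ½) λ.
Minimum at m = 0: t = λ / (4 n) = 501 / (4 × 2.08) = 60.2 nm.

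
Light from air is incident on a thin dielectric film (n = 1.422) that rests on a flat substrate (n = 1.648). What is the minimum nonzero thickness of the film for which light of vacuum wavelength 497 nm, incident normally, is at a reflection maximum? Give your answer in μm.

0.175 μm

Ray reflecting at the top interface goes from n = 1.0 toward n = 1.422: a half-wave phase shift.
At the lower boundary (n = 1.422 to n = 1.648) the reflected ray undergoes a half-wave phase shift.
The two reflections carry the same phase change, so no net offset.
With no net inversion, constructive interference in reflection requires 2 n t = m λ.
Minimum nonzero at m = 1: t = λ / (2 n) = 497 / (2 × 1.422) = 175 nm.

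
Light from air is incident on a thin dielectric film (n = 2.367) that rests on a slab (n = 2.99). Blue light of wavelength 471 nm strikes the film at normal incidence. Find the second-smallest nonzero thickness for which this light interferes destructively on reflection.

149 nm

Ray reflecting at the top interface goes from n = 1.0 toward n = 2.367: a half-wave phase shift.
At the lower boundary (n = 2.367 to n = 2.99) the reflected ray undergoes a half-wave phase shift.
Zero or two π shifts → no net half-wave offset.
So the condition for destructive reflection is 2 n t = (m + ½) λ.
The second-smallest nonzero thickness corresponds to m = 1: t = (m + ½) λ / (2 n) = 1.50 × 471 / (2 × 2.367) = 149 nm.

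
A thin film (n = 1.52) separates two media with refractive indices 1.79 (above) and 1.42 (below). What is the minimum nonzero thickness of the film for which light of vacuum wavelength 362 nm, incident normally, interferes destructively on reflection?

Top surface (1.79 → 1.52): reflection off a lower-index medium gives no phase shift.
At the lower boundary (n = 1.52 to n = 1.42) the reflected ray undergoes no phase shift.
Zero or two π shifts → no net half-wave offset.
With no net inversion, destructive interference in reflection requires 2 n t = (m + ½) λ.
Minimum at m = 0: t = λ / (4 n) = 362 / (4 × 1.52) = 59.5 nm.

59.5 nm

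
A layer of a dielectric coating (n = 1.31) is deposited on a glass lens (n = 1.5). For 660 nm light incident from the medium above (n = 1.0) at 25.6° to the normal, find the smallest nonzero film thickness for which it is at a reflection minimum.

133 nm

Top surface (1.0 → 1.31): reflection off a higher-index medium gives a half-wave phase shift.
At the lower boundary (n = 1.31 to n = 1.5) the reflected ray undergoes a half-wave phase shift.
Zero or two π shifts → no net half-wave offset.
So the condition for destructive reflection is 2 n t cos θ_r = (m + ½) λ.
Snell's law: 1.0 sin 25.6° = 1.31 sin θ_r → sin θ_r = 0.330, cos θ_r = 0.944.
Minimum at m = 0: t = λ / (4 n cos θ_r) = 660 / (4 × 1.31 × 0.944) = 133 nm.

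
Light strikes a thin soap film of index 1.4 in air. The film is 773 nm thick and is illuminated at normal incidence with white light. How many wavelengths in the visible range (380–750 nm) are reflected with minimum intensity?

Ray reflecting at the top interface goes from n = 1.0 toward n = 1.4: a half-wave phase shift.
At the lower boundary (n = 1.4 to n = 1.0) the reflected ray undergoes no phase shift.
Net: one phase inversion between the two reflected rays.
So the condition for destructive reflection is 2 n t = m λ.
λ = 2 n t / m = 2164 / m nm.
m=2: 1082 nm (IR); m=3: 721 nm (visible); m=4: 541 nm (visible); m=5: 433 nm (visible); m=6: 361 nm (UV).

3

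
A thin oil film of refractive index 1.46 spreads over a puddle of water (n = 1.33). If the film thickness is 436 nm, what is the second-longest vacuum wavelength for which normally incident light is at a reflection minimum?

Top surface (1.0 → 1.46): reflection off a higher-index medium gives a half-wave phase shift.
Ray reflecting at the bottom interface goes from n = 1.46 toward n = 1.33: no phase shift.
Exactly one π shift → a net half-wave offset.
So the condition for destructive reflection is 2 n t = m λ.
λ = 2 n t / m. The second-longest wavelength is m = 2: λ = 2 × 1.46 × 436 / 2.00 = 637 nm.

637 nm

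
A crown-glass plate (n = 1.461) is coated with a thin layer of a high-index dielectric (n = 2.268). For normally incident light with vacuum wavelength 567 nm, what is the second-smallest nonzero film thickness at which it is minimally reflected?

250 nm

At the upper boundary (n = 1.0 to n = 2.268) the reflected ray undergoes a half-wave phase shift.
Bottom surface (2.268 → 1.461): reflection off a lower-index medium gives no phase shift.
Net: one phase inversion between the two reflected rays.
So the condition for destructive reflection is 2 n t = m λ.
The second-smallest nonzero thickness corresponds to m = 2: t = m λ / (2 n) = 2.00 × 567 / (2 × 2.268) = 250 nm.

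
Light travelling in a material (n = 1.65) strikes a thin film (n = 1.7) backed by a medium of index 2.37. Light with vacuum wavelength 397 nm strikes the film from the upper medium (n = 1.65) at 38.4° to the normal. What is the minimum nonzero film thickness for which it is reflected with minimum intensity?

73.2 nm

Top surface (1.65 → 1.7): reflection off a higher-index medium gives a half-wave phase shift.
Ray reflecting at the bottom interface goes from n = 1.7 toward n = 2.37: a half-wave phase shift.
The two reflections carry the same phase change, so no net offset.
For dark reflection here: 2 n t cos θ_r = (m + ½) λ.
Snell's law: 1.65 sin 38.4° = 1.7 sin θ_r → sin θ_r = 0.603, cos θ_r = 0.798.
Minimum at m = 0: t = λ / (4 n cos θ_r) = 397 / (4 × 1.7 × 0.798) = 73.2 nm.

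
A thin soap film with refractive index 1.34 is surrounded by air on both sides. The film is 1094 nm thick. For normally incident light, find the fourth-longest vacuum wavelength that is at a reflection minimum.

733 nm

Ray reflecting at the top interface goes from n = 1.0 toward n = 1.34: a half-wave phase shift.
Bottom surface (1.34 → 1.0): reflection off a lower-index medium gives no phase shift.
Exactly one π shift → a net half-wave offset.
With one net inversion, destructive interference in reflection requires 2 n t = m λ.
λ = 2 n t / m. The fourth-longest wavelength is m = 4: λ = 2 × 1.34 × 1094 / 4.00 = 733 nm.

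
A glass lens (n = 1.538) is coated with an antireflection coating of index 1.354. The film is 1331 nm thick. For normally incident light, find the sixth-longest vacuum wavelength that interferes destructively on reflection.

655 nm

Ray reflecting at the top interface goes from n = 1.0 toward n = 1.354: a half-wave phase shift.
Ray reflecting at the bottom interface goes from n = 1.354 toward n = 1.538: a half-wave phase shift.
Zero or two π shifts → no net half-wave offset.
So the condition for destructive reflection is 2 n t = (m + ½) λ.
λ = 2 n t / (m + ½). The sixth-longest wavelength is m = 5: λ = 2 × 1.354 × 1331 / 5.50 = 655 nm.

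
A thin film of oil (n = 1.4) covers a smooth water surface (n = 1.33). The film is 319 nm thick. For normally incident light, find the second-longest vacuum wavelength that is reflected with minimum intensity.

447 nm

At the upper boundary (n = 1.0 to n = 1.4) the reflected ray undergoes a half-wave phase shift.
At the lower boundary (n = 1.4 to n = 1.33) the reflected ray undergoes no phase shift.
Exactly one π shift → a net half-wave offset.
So the condition for destructive reflection is 2 n t = m λ.
λ = 2 n t / m. The second-longest wavelength is m = 2: λ = 2 × 1.4 × 319 / 2.00 = 447 nm.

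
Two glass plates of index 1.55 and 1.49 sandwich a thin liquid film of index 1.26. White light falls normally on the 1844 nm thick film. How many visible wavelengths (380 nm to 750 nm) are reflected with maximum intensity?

6

Ray reflecting at the top interface goes from n = 1.55 toward n = 1.26: no phase shift.
Ray reflecting at the bottom interface goes from n = 1.26 toward n = 1.49: a half-wave phase shift.
The two reflections differ by half a wavelength.
So the condition for constructive reflection is 2 n t = (m + ½) λ.
λ = 2 n t / (m + ½) = 4647 / (m + ½) nm.
m=5: 845 nm (IR); m=6: 715 nm (visible); m=7: 620 nm (visible); m=8: 547 nm (visible); m=9: 489 nm (visible); m=10: 443 nm (visible); m=11: 404 nm (visible); m=12: 372 nm (UV).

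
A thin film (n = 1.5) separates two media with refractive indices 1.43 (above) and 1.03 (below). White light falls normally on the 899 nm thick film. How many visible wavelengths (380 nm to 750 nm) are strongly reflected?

At the upper boundary (n = 1.43 to n = 1.5) the reflected ray undergoes a half-wave phase shift.
Bottom surface (1.5 → 1.03): reflection off a lower-index medium gives no phase shift.
The two reflections differ by half a wavelength.
With one net inversion, constructive interference in reflection requires 2 n t = (m + ½) λ.
λ = 2 n t / (m + ½) = 2697 / (m + ½) nm.
m=3: 771 nm (IR); m=4: 599 nm (visible); m=5: 490 nm (visible); m=6: 415 nm (visible); m=7: 360 nm (UV).

3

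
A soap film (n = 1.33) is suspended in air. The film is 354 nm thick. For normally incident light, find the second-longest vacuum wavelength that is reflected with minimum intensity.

Top surface (1.0 → 1.33): reflection off a higher-index medium gives a half-wave phase shift.
At the lower boundary (n = 1.33 to n = 1.0) the reflected ray undergoes no phase shift.
Exactly one π shift → a net half-wave offset.
With one net inversion, destructive interference in reflection requires 2 n t = m λ.
λ = 2 n t / m. The second-longest wavelength is m = 2: λ = 2 × 1.33 × 354 / 2.00 = 471 nm.

471 nm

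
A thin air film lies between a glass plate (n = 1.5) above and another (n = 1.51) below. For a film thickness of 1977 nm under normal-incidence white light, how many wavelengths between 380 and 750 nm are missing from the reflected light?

Ray reflecting at the top interface goes from n = 1.5 toward n = 1.0: no phase shift.
Ray reflecting at the bottom interface goes from n = 1.0 toward n = 1.51: a half-wave phase shift.
Exactly one π shift → a net half-wave offset.
For minimum reflection here: 2 n t = m λ.
λ = 2 n t / m = 3954 / m nm.
m=5: 791 nm (IR); m=6: 659 nm (visible); m=7: 565 nm (visible); m=8: 494 nm (visible); m=9: 439 nm (visible); m=10: 395 nm (visible); m=11: 359 nm (UV).

5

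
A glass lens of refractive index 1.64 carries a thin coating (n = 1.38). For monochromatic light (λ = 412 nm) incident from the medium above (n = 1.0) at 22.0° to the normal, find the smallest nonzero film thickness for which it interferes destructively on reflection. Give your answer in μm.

0.0775 μm

At the upper boundary (n = 1.0 to n = 1.38) the reflected ray undergoes a half-wave phase shift.
Ray reflecting at the bottom interface goes from n = 1.38 toward n = 1.64: a half-wave phase shift.
Zero or two π shifts → no net half-wave offset.
So the condition for destructive reflection is 2 n t cos θ_r = (m + ½) λ.
Snell's law: 1.0 sin 22.0° = 1.38 sin θ_r → sin θ_r = 0.271, cos θ_r = 0.962.
Minimum at m = 0: t = λ / (4 n cos θ_r) = 412 / (4 × 1.38 × 0.962) = 77.5 nm.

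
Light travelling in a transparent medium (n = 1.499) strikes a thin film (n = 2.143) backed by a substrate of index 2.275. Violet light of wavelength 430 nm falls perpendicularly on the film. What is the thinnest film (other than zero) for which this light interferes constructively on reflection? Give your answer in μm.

0.100 μm

At the upper boundary (n = 1.499 to n = 2.143) the reflected ray undergoes a half-wave phase shift.
At the lower boundary (n = 2.143 to n = 2.275) the reflected ray undergoes a half-wave phase shift.
Zero or two π shifts → no net half-wave offset.
For bright reflection here: 2 n t = m λ.
Minimum nonzero at m = 1: t = λ / (2 n) = 430 / (2 × 2.143) = 100 nm.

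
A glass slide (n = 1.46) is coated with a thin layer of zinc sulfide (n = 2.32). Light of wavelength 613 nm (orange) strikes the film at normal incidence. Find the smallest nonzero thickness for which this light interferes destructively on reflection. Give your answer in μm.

At the upper boundary (n = 1.0 to n = 2.32) the reflected ray undergoes a half-wave phase shift.
At the lower boundary (n = 2.32 to n = 1.46) the reflected ray undergoes no phase shift.
Exactly one π shift → a net half-wave offset.
For minimum reflection here: 2 n t = m λ.
The smallest nonzero thickness corresponds to m = 1: t = m λ / (2 n) = 1.00 × 613 / (2 × 2.32) = 132 nm.

0.132 μm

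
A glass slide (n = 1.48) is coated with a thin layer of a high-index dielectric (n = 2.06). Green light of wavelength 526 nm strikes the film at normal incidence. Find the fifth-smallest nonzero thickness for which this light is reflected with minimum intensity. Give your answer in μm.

At the upper boundary (n = 1.0 to n = 2.06) the reflected ray undergoes a half-wave phase shift.
At the lower boundary (n = 2.06 to n = 1.48) the reflected ray undergoes no phase shift.
Exactly one π shift → a net half-wave offset.
With one net inversion, destructive interference in reflection requires 2 n t = m λ.
The fifth-smallest nonzero thickness corresponds to m = 5: t = m λ / (2 n) = 5.00 × 526 / (2 × 2.06) = 638 nm.

0.638 μm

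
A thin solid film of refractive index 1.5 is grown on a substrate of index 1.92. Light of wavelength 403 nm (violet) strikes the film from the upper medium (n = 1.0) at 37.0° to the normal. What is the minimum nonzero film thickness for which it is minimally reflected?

73.3 nm

At the upper boundary (n = 1.0 to n = 1.5) the reflected ray undergoes a half-wave phase shift.
Ray reflecting at the bottom interface goes from n = 1.5 toward n = 1.92: a half-wave phase shift.
Zero or two π shifts → no net half-wave offset.
So the condition for destructive reflection is 2 n t cos θ_r = (m + ½) λ.
Snell's law: 1.0 sin 37.0° = 1.5 sin θ_r → sin θ_r = 0.401, cos θ_r = 0.916.
Minimum at m = 0: t = λ / (4 n cos θ_r) = 403 / (4 × 1.5 × 0.916) = 73.3 nm.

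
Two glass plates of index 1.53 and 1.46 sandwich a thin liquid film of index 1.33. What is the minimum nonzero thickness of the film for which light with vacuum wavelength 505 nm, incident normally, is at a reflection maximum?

Ray reflecting at the top interface goes from n = 1.53 toward n = 1.33: no phase shift.
Ray reflecting at the bottom interface goes from n = 1.33 toward n = 1.46: a half-wave phase shift.
Exactly one π shift → a net half-wave offset.
With one net inversion, constructive interference in reflection requires 2 n t = (m + ½) λ.
Minimum at m = 0: t = λ / (4 n) = 505 / (4 × 1.33) = 94.9 nm.

94.9 nm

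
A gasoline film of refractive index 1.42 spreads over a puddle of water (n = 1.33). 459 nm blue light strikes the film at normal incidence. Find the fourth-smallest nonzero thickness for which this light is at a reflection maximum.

Ray reflecting at the top interface goes from n = 1.0 toward n = 1.42: a half-wave phase shift.
At the lower boundary (n = 1.42 to n = 1.33) the reflected ray undergoes no phase shift.
Exactly one π shift → a net half-wave offset.
So the condition for constructive reflection is 2 n t = (m + ½) λ.
The fourth-smallest nonzero thickness corresponds to m = 3: t = (m + ½) λ / (2 n) = 3.50 × 459 / (2 × 1.42) = 566 nm.

566 nm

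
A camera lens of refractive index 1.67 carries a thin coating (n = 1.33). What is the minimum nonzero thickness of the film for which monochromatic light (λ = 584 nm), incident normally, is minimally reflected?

110 nm

At the upper boundary (n = 1.0 to n = 1.33) the reflected ray undergoes a half-wave phase shift.
Ray reflecting at the bottom interface goes from n = 1.33 toward n = 1.67: a half-wave phase shift.
Net: no relative phase inversion (both shifts match).
With no net inversion, destructive interference in reflection requires 2 n t = (m + ½) λ.
Minimum at m = 0: t = λ / (4 n) = 584 / (4 × 1.33) = 110 nm.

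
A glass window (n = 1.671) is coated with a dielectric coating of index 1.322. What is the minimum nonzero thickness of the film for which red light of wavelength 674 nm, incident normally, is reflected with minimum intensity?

127 nm

Ray reflecting at the top interface goes from n = 1.0 toward n = 1.322: a half-wave phase shift.
Bottom surface (1.322 → 1.671): reflection off a higher-index medium gives a half-wave phase shift.
Net: no relative phase inversion (both shifts match).
For weak reflection here: 2 n t = (m + ½) λ.
Minimum at m = 0: t = λ / (4 n) = 674 / (4 × 1.322) = 127 nm.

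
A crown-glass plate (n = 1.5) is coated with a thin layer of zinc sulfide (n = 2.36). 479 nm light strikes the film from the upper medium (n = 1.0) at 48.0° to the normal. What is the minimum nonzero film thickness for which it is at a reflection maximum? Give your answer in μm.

0.0535 μm

At the upper boundary (n = 1.0 to n = 2.36) the reflected ray undergoes a half-wave phase shift.
Ray reflecting at the bottom interface goes from n = 2.36 toward n = 1.5: no phase shift.
Net: one phase inversion between the two reflected rays.
With one net inversion, constructive interference in reflection requires 2 n t cos θ_r = (m + ½) λ.
Snell's law: 1.0 sin 48.0° = 2.36 sin θ_r → sin θ_r = 0.315, cos θ_r = 0.949.
Minimum at m = 0: t = λ / (4 n cos θ_r) = 479 / (4 × 2.36 × 0.949) = 53.5 nm.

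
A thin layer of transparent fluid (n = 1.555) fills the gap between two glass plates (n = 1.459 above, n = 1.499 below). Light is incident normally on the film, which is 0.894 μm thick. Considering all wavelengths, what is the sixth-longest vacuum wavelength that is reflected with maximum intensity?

506 nm

Top surface (1.459 → 1.555): reflection off a higher-index medium gives a half-wave phase shift.
At the lower boundary (n = 1.555 to n = 1.499) the reflected ray undergoes no phase shift.
Net: one phase inversion between the two reflected rays.
So the condition for constructive reflection is 2 n t = (m + ½) λ.
λ = 2 n t / (m + ½). The sixth-longest wavelength is m = 5: λ = 2 × 1.555 × 894 / 5.50 = 506 nm.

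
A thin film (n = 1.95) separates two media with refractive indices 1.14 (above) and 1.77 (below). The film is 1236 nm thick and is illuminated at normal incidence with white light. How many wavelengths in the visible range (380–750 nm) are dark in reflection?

Top surface (1.14 → 1.95): reflection off a higher-index medium gives a half-wave phase shift.
Ray reflecting at the bottom interface goes from n = 1.95 toward n = 1.77: no phase shift.
The two reflections differ by half a wavelength.
With one net inversion, destructive interference in reflection requires 2 n t = m λ.
λ = 2 n t / m = 4820 / m nm.
m=6: 803 nm (IR); m=7: 689 nm (visible); m=8: 603 nm (visible); m=9: 536 nm (visible); m=10: 482 nm (visible); m=11: 438 nm (visible); m=12: 402 nm (visible); m=13: 371 nm (UV).

6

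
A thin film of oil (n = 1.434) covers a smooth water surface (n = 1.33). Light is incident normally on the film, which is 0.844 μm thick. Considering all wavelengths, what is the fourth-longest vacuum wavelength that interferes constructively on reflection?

692 nm

At the upper boundary (n = 1.0 to n = 1.434) the reflected ray undergoes a half-wave phase shift.
Bottom surface (1.434 → 1.33): reflection off a lower-index medium gives no phase shift.
Exactly one π shift → a net half-wave offset.
With one net inversion, constructive interference in reflection requires 2 n t = (m + ½) λ.
λ = 2 n t / (m + ½). The fourth-longest wavelength is m = 3: λ = 2 × 1.434 × 844 / 3.50 = 692 nm.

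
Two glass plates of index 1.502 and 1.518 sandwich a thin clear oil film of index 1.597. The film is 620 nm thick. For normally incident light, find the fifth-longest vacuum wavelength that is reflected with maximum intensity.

Top surface (1.502 → 1.597): reflection off a higher-index medium gives a half-wave phase shift.
Bottom surface (1.597 → 1.518): reflection off a lower-index medium gives no phase shift.
The two reflections differ by half a wavelength.
With one net inversion, constructive interference in reflection requires 2 n t = (m + ½) λ.
λ = 2 n t / (m + ½). The fifth-longest wavelength is m = 4: λ = 2 × 1.597 × 620 / 4.50 = 440 nm.

440 nm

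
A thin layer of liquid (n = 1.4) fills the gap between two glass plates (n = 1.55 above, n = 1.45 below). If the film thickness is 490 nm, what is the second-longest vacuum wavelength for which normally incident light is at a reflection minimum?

686 nm

At the upper boundary (n = 1.55 to n = 1.4) the reflected ray undergoes no phase shift.
Ray reflecting at the bottom interface goes from n = 1.4 toward n = 1.45: a half-wave phase shift.
Exactly one π shift → a net half-wave offset.
For dark reflection here: 2 n t = m λ.
λ = 2 n t / m. The second-longest wavelength is m = 2: λ = 2 × 1.4 × 490 / 2.00 = 686 nm.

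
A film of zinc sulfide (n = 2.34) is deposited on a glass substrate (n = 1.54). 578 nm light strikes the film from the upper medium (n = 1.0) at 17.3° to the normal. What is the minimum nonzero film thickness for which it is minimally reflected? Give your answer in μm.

0.125 μm

Ray reflecting at the top interface goes from n = 1.0 toward n = 2.34: a half-wave phase shift.
Ray reflecting at the bottom interface goes from n = 2.34 toward n = 1.54: no phase shift.
Net: one phase inversion between the two reflected rays.
So the condition for destructive reflection is 2 n t cos θ_r = m λ.
Snell's law: 1.0 sin 17.3° = 2.34 sin θ_r → sin θ_r = 0.127, cos θ_r = 0.992.
Minimum nonzero at m = 1: t = λ / (2 n cos θ_r) = 578 / (2 × 2.34 × 0.992) = 125 nm.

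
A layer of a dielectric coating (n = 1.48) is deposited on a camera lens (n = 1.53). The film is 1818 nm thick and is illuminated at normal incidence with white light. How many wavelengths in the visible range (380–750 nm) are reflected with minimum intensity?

7

Top surface (1.0 → 1.48): reflection off a higher-index medium gives a half-wave phase shift.
Bottom surface (1.48 → 1.53): reflection off a higher-index medium gives a half-wave phase shift.
The two reflections carry the same phase change, so no net offset.
So the condition for destructive reflection is 2 n t = (m + ½) λ.
λ = 2 n t / (m + ½) = 5381 / (m + ½) nm.
m=6: 828 nm (IR); m=7: 718 nm (visible); m=8: 633 nm (visible); m=9: 566 nm (visible); m=10: 513 nm (visible); m=11: 468 nm (visible); m=12: 431 nm (visible); m=13: 399 nm (visible); m=14: 371 nm (UV).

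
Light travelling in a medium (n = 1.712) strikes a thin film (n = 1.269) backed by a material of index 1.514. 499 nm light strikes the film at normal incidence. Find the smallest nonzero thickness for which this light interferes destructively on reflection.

197 nm

Ray reflecting at the top interface goes from n = 1.712 toward n = 1.269: no phase shift.
Ray reflecting at the bottom interface goes from n = 1.269 toward n = 1.514: a half-wave phase shift.
The two reflections differ by half a wavelength.
So the condition for destructive reflection is 2 n t = m λ.
The smallest nonzero thickness corresponds to m = 1: t = m λ / (2 n) = 1.00 × 499 / (2 × 1.269) = 197 nm.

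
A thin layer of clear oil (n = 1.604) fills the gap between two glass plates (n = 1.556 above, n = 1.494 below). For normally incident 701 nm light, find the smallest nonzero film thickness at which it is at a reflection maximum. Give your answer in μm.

Top surface (1.556 → 1.604): reflection off a higher-index medium gives a half-wave phase shift.
At the lower boundary (n = 1.604 to n = 1.494) the reflected ray undergoes no phase shift.
Net: one phase inversion between the two reflected rays.
For maximum reflection here: 2 n t = (m + ½) λ.
Minimum at m = 0: t = λ / (4 n) = 701 / (4 × 1.604) = 109 nm.

0.109 μm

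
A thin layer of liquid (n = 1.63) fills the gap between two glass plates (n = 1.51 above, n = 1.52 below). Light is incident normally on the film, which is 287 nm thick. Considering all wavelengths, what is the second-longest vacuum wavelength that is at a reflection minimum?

468 nm

At the upper boundary (n = 1.51 to n = 1.63) the reflected ray undergoes a half-wave phase shift.
At the lower boundary (n = 1.63 to n = 1.52) the reflected ray undergoes no phase shift.
Exactly one π shift → a net half-wave offset.
So the condition for destructive reflection is 2 n t = m λ.
λ = 2 n t / m. The second-longest wavelength is m = 2: λ = 2 × 1.63 × 287 / 2.00 = 468 nm.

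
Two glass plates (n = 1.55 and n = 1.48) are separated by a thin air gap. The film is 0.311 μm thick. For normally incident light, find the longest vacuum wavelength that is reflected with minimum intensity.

622 nm

Ray reflecting at the top interface goes from n = 1.55 toward n = 1.0: no phase shift.
Ray reflecting at the bottom interface goes from n = 1.0 toward n = 1.48: a half-wave phase shift.
The two reflections differ by half a wavelength.
For minimum reflection here: 2 n t = m λ.
λ = 2 n t / m. The longest wavelength is m = 1: λ = 2 × 1.0 × 311 / 1.00 = 622 nm.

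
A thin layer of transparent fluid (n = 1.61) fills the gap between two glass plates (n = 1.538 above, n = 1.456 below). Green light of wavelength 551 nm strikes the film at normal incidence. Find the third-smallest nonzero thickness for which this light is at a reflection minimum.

513 nm

Top surface (1.538 → 1.61): reflection off a higher-index medium gives a half-wave phase shift.
Bottom surface (1.61 → 1.456): reflection off a lower-index medium gives no phase shift.
Net: one phase inversion between the two reflected rays.
So the condition for destructive reflection is 2 n t = m λ.
The third-smallest nonzero thickness corresponds to m = 3: t = m λ / (2 n) = 3.00 × 551 / (2 × 1.61) = 513 nm.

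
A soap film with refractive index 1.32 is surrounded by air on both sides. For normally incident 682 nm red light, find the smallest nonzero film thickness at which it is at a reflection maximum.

At the upper boundary (n = 1.0 to n = 1.32) the reflected ray undergoes a half-wave phase shift.
Ray reflecting at the bottom interface goes from n = 1.32 toward n = 1.0: no phase shift.
Net: one phase inversion between the two reflected rays.
For strong reflection here: 2 n t = (m + ½) λ.
Minimum at m = 0: t = λ / (4 n) = 682 / (4 × 1.32) = 129 nm.

129 nm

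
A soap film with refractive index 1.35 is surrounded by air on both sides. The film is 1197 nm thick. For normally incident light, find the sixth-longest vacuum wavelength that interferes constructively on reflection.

588 nm

Ray reflecting at the top interface goes from n = 1.0 toward n = 1.35: a half-wave phase shift.
Bottom surface (1.35 → 1.0): reflection off a lower-index medium gives no phase shift.
The two reflections differ by half a wavelength.
For maximum reflection here: 2 n t = (m + ½) λ.
λ = 2 n t / (m + ½). The sixth-longest wavelength is m = 5: λ = 2 × 1.35 × 1197 / 5.50 = 588 nm.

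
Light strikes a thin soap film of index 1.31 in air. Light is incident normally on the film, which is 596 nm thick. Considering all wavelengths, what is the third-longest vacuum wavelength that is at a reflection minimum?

521 nm

Top surface (1.0 → 1.31): reflection off a higher-index medium gives a half-wave phase shift.
Ray reflecting at the bottom interface goes from n = 1.31 toward n = 1.0: no phase shift.
The two reflections differ by half a wavelength.
For dark reflection here: 2 n t = m λ.
λ = 2 n t / m. The third-longest wavelength is m = 3: λ = 2 × 1.31 × 596 / 3.00 = 521 nm.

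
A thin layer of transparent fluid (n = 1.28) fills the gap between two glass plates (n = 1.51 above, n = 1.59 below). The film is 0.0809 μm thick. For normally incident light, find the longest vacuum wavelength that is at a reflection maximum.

414 nm

Top surface (1.51 → 1.28): reflection off a lower-index medium gives no phase shift.
Bottom surface (1.28 → 1.59): reflection off a higher-index medium gives a half-wave phase shift.
Exactly one π shift → a net half-wave offset.
With one net inversion, constructive interference in reflection requires 2 n t = (m + ½) λ.
λ = 2 n t / (m + ½). The longest wavelength is m = 0: λ = 2 × 1.28 × 80.9 / 0.500 = 414 nm.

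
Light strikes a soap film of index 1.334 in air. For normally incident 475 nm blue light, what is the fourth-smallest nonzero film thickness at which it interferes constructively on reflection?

623 nm

Top surface (1.0 → 1.334): reflection off a higher-index medium gives a half-wave phase shift.
Bottom surface (1.334 → 1.0): reflection off a lower-index medium gives no phase shift.
Exactly one π shift → a net half-wave offset.
So the condition for constructive reflection is 2 n t = (m + ½) λ.
The fourth-smallest nonzero thickness corresponds to m = 3: t = (m + ½) λ / (2 n) = 3.50 × 475 / (2 × 1.334) = 623 nm.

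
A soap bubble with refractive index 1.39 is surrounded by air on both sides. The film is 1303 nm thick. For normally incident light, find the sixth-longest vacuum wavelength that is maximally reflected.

Ray reflecting at the top interface goes from n = 1.0 toward n = 1.39: a half-wave phase shift.
At the lower boundary (n = 1.39 to n = 1.0) the reflected ray undergoes no phase shift.
Net: one phase inversion between the two reflected rays.
With one net inversion, constructive interference in reflection requires 2 n t = (m + ½) λ.
λ = 2 n t / (m + ½). The sixth-longest wavelength is m = 5: λ = 2 × 1.39 × 1303 / 5.50 = 659 nm.

659 nm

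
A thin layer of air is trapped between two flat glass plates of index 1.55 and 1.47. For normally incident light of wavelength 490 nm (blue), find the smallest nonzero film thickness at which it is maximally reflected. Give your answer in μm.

At the upper boundary (n = 1.55 to n = 1.0) the reflected ray undergoes no phase shift.
Ray reflecting at the bottom interface goes from n = 1.0 toward n = 1.47: a half-wave phase shift.
Net: one phase inversion between the two reflected rays.
For maximum reflection here: 2 n t = (m + ½) λ.
Minimum at m = 0: t = λ / (4 n) = 490 / (4 × 1.0) = 123 nm.

0.123 μm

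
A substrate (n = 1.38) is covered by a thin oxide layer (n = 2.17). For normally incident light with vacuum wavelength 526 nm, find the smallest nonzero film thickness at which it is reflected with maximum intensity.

Top surface (1.0 → 2.17): reflection off a higher-index medium gives a half-wave phase shift.
At the lower boundary (n = 2.17 to n = 1.38) the reflected ray undergoes no phase shift.
Exactly one π shift → a net half-wave offset.
So the condition for constructive reflection is 2 n t = (m + ½) λ.
Minimum at m = 0: t = λ / (4 n) = 526 / (4 × 2.17) = 60.6 nm.

60.6 nm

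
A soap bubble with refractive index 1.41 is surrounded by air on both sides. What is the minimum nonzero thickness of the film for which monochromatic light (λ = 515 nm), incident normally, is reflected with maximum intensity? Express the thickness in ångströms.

913 Å

Top surface (1.0 → 1.41): reflection off a higher-index medium gives a half-wave phase shift.
Bottom surface (1.41 → 1.0): reflection off a lower-index medium gives no phase shift.
Net: one phase inversion between the two reflected rays.
So the condition for constructive reflection is 2 n t = (m + ½) λ.
Minimum at m = 0: t = λ / (4 n) = 515 / (4 × 1.41) = 91.3 nm.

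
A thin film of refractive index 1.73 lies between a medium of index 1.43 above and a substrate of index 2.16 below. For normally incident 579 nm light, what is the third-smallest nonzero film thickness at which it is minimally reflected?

At the upper boundary (n = 1.43 to n = 1.73) the reflected ray undergoes a half-wave phase shift.
Bottom surface (1.73 → 2.16): reflection off a higher-index medium gives a half-wave phase shift.
Net: no relative phase inversion (both shifts match).
For dark reflection here: 2 n t = (m + ½) λ.
The third-smallest nonzero thickness corresponds to m = 2: t = (m + ½) λ / (2 n) = 2.50 × 579 / (2 × 1.73) = 418 nm.

418 nm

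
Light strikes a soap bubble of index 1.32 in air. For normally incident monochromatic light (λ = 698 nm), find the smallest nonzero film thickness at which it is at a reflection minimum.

264 nm

Ray reflecting at the top interface goes from n = 1.0 toward n = 1.32: a half-wave phase shift.
At the lower boundary (n = 1.32 to n = 1.0) the reflected ray undergoes no phase shift.
Exactly one π shift → a net half-wave offset.
With one net inversion, destructive interference in reflection requires 2 n t = m λ.
Minimum nonzero at m = 1: t = λ / (2 n) = 698 / (2 × 1.32) = 264 nm.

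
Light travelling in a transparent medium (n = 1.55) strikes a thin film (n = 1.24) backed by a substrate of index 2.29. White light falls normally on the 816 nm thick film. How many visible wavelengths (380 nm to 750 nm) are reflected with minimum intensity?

Ray reflecting at the top interface goes from n = 1.55 toward n = 1.24: no phase shift.
Bottom surface (1.24 → 2.29): reflection off a higher-index medium gives a half-wave phase shift.
Net: one phase inversion between the two reflected rays.
So the condition for destructive reflection is 2 n t = m λ.
λ = 2 n t / m = 2024 / m nm.
m=2: 1012 nm (IR); m=3: 675 nm (visible); m=4: 506 nm (visible); m=5: 405 nm (visible); m=6: 337 nm (UV).

3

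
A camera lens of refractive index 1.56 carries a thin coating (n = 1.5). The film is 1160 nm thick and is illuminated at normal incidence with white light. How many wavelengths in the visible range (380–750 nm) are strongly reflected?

5

At the upper boundary (n = 1.0 to n = 1.5) the reflected ray undergoes a half-wave phase shift.
Ray reflecting at the bottom interface goes from n = 1.5 toward n = 1.56: a half-wave phase shift.
Net: no relative phase inversion (both shifts match).
With no net inversion, constructive interference in reflection requires 2 n t = m λ.
λ = 2 n t / m = 3480 / m nm.
m=4: 870 nm (IR); m=5: 696 nm (visible); m=6: 580 nm (visible); m=7: 497 nm (visible); m=8: 435 nm (visible); m=9: 387 nm (visible); m=10: 348 nm (UV).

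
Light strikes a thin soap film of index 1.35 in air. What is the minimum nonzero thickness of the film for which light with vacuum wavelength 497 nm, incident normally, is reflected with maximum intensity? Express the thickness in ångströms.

Top surface (1.0 → 1.35): reflection off a higher-index medium gives a half-wave phase shift.
At the lower boundary (n = 1.35 to n = 1.0) the reflected ray undergoes no phase shift.
The two reflections differ by half a wavelength.
With one net inversion, constructive interference in reflection requires 2 n t = (m + ½) λ.
Minimum at m = 0: t = λ / (4 n) = 497 / (4 × 1.35) = 92.0 nm.

920 Å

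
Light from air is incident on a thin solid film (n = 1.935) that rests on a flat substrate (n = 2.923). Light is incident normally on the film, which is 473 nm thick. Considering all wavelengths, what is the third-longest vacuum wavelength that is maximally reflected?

Top surface (1.0 → 1.935): reflection off a higher-index medium gives a half-wave phase shift.
At the lower boundary (n = 1.935 to n = 2.923) the reflected ray undergoes a half-wave phase shift.
Net: no relative phase inversion (both shifts match).
With no net inversion, constructive interference in reflection requires 2 n t = m λ.
λ = 2 n t / m. The third-longest wavelength is m = 3: λ = 2 × 1.935 × 473 / 3.00 = 610 nm.

610 nm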